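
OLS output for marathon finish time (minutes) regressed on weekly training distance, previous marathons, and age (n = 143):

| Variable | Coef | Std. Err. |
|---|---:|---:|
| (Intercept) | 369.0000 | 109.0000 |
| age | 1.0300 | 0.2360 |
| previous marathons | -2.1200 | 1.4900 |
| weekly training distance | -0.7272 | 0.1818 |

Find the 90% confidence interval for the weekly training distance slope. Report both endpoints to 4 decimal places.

Read off: b = -0.7272, SE = 0.1818 for weekly training distance.
df = n − k − 1 = 143 − 3 − 1 = 139.
t* = t_{0.05, 139} = 1.65589.
Margin = t* × SE = 1.65589 × 0.1818 = 0.301041.
CI: -0.7272 ± 0.301041 → (-1.0282, -0.4262).

(-1.0282, -0.4262)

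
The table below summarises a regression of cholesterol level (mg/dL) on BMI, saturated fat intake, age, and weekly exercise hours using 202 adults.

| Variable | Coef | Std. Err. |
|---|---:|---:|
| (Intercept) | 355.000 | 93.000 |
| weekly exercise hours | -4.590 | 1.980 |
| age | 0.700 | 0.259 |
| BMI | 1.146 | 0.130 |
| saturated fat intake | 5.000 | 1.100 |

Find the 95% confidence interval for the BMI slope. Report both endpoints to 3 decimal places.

Read off: b = 1.146, SE = 0.130 for BMI.
df = n − k − 1 = 202 − 4 − 1 = 197.
t* = t_{0.025, 197} = 1.972079.
Margin = t* × SE = 1.972079 × 0.130 = 0.25637.
CI: 1.146 ± 0.25637 → (0.890, 1.402).

(0.890, 1.402)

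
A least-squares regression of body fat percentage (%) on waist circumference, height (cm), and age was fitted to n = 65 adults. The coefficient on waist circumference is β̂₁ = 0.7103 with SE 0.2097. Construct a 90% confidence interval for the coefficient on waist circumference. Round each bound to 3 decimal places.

df = n − k − 1 = 65 − 3 − 1 = 61.
t* = t_{0.05, 61} = 1.670219.
Margin = t* × SE = 1.670219 × 0.2097 = 0.35025.
CI: 0.7103 ± 0.35025 → (0.360, 1.061).
With 90% confidence, each one-unit increase in waist circumference is associated with a change of between 0.360 and 1.061 % in body fat percentage, holding the other predictors fixed.

(0.360, 1.061)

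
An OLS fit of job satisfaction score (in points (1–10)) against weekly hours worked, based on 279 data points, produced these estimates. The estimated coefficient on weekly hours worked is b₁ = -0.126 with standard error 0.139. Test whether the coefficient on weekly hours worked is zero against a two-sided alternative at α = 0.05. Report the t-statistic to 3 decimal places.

t = -0.906

H₀: β₁ = 0 vs H₁: β₁ ≠ 0.
t = (b₁ − β₁⁰)/SE = -0.126 / 0.139 = -0.906.
df = n − 2 = 279 − 2 = 277.
Two-sided p ≈ 0.3655, which is ≥ 0.05, so fail to reject H₀.
The data do not give significant evidence of an association between weekly hours worked and job satisfaction score.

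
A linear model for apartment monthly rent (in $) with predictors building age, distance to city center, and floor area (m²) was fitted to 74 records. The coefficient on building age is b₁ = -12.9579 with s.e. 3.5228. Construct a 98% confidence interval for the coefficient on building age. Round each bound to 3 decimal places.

df = n − k − 1 = 74 − 3 − 1 = 70.
t* = t_{0.01, 70} = 2.380807.
Margin = t* × SE = 2.380807 × 3.5228 = 8.38711.
CI: -12.9579 ± 8.38711 → (-21.345, -4.571).
With 98% confidence, each one-unit increase in building age is associated with a change of between -21.345 and -4.571 $ in apartment monthly rent, holding the other predictors fixed.

(-21.345, -4.571)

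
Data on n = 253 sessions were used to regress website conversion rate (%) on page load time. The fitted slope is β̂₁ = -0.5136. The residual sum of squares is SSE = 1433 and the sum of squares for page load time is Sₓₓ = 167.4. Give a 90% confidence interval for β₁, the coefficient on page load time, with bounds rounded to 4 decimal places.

MSE = SSE/(n − 2) = 1433/251 = 5.70916.
SE(β̂₁) = √(MSE/Sₓₓ) = √(5.70916/167.4) = 0.184675.
df = n − 2 = 251.
t* = t_{0.05, 251} = 1.650947.
Margin = t* × SE = 1.650947 × 0.184675 = 0.304889.
CI: -0.5136 ± 0.304889 → (-0.8185, -0.2087).
With 90% confidence, each one-unit increase in page load time is associated with a change of between -0.8185 and -0.2087 % in website conversion rate.

(-0.8185, -0.2087)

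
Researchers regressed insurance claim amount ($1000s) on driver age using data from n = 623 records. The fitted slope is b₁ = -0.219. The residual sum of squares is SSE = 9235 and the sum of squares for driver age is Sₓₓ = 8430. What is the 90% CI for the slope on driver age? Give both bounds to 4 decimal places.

(-0.2882, -0.1498)

MSE = SSE/(n − 2) = 9235/621 = 14.8712.
SE(b₁) = √(MSE/Sₓₓ) = √(14.8712/8430) = 0.0420009.
df = n − 2 = 621.
t* = t_{0.05, 621} = 1.647311.
Margin = t* × SE = 1.647311 × 0.0420009 = 0.069189.
CI: -0.219 ± 0.069189 → (-0.2882, -0.1498).
With 90% confidence, each one-unit increase in driver age is associated with a change of between -0.2882 and -0.1498 $1000s in insurance claim amount.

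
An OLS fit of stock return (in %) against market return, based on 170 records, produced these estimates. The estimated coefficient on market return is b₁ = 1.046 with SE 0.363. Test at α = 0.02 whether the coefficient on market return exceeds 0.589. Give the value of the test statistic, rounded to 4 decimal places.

t = 1.2590

H₀: β₁ = 0.589 vs H₁: β₁ > 0.589.
t = (b₁ − β₁⁰)/SE = (1.046 − 0.589) / 0.363 = 1.2590.
df = n − 2 = 170 − 2 = 168.
One-sided p ≈ 0.1049, which is ≥ 0.02, so fail to reject H₀.
The data do not give significant evidence that the true slope on market return exceeds 0.589 % per unit.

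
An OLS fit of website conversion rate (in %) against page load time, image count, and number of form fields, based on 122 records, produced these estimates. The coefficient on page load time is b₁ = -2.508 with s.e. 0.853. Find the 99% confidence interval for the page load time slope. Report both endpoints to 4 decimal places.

(-4.7413, -0.2747)

df = n − k − 1 = 122 − 3 − 1 = 118.
t* = t_{0.005, 118} = 2.618137.
Margin = t* × SE = 2.618137 × 0.853 = 2.233271.
CI: -2.508 ± 2.233271 → (-4.7413, -0.2747).
With 99% confidence, each one-unit increase in page load time is associated with a change of between -4.7413 and -0.2747 % in website conversion rate, holding the other predictors fixed.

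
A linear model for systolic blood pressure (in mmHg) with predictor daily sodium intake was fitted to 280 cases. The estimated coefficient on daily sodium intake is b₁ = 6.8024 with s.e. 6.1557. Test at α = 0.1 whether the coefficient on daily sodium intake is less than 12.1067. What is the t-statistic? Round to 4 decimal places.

H₀: β₁ = 12.1067 vs H₁: β₁ < 12.1067.
t = (b₁ − β₁⁰)/SE = (6.8024 − 12.1067) / 6.1557 = -0.8617.
df = n − 2 = 280 − 2 = 278.
One-sided p ≈ 0.1948, which is ≥ 0.1, so fail to reject H₀.
The data do not give significant evidence that the true slope on daily sodium intake is below 12.1067 mmHg per unit.

t = -0.8617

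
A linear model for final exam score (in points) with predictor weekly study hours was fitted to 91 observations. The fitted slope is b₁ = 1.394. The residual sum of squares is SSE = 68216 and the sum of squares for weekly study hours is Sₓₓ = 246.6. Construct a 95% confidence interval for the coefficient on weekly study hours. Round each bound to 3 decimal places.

(-2.109, 4.897)

MSE = SSE/(n − 2) = 68216/89 = 766.472.
SE(b₁) = √(MSE/Sₓₓ) = √(766.472/246.6) = 1.763.
df = n − 2 = 89.
t* = t_{0.025, 89} = 1.986979.
Margin = t* × SE = 1.986979 × 1.763 = 3.50304.
CI: 1.394 ± 3.50304 → (-2.109, 4.897).
With 95% confidence, each one-unit increase in weekly study hours is associated with a change of between -2.109 and 4.897 points in final exam score.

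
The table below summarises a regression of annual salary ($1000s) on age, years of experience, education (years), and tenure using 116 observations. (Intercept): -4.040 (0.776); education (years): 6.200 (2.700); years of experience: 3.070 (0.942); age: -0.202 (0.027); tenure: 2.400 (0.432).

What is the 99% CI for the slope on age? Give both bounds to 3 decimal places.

(-0.273, -0.131)

Read off: b = -0.202, SE = 0.027 for age.
df = n − k − 1 = 116 − 4 − 1 = 111.
t* = t_{0.005, 111} = 2.620849.
Margin = t* × SE = 2.620849 × 0.027 = 0.07076.
CI: -0.202 ± 0.07076 → (-0.273, -0.131).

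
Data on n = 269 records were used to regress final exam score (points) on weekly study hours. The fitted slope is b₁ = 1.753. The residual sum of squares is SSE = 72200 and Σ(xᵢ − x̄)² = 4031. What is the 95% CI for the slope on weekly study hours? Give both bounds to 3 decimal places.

(1.243, 2.263)

MSE = SSE/(n − 2) = 72200/267 = 270.412.
SE(b₁) = √(MSE/Sₓₓ) = √(270.412/4031) = 0.259004.
df = n − 2 = 267.
t* = t_{0.025, 267} = 1.968889.
Margin = t* × SE = 1.968889 × 0.259004 = 0.50995.
CI: 1.753 ± 0.50995 → (1.243, 2.263).
With 95% confidence, each one-unit increase in weekly study hours is associated with a change of between 1.243 and 2.263 points in final exam score.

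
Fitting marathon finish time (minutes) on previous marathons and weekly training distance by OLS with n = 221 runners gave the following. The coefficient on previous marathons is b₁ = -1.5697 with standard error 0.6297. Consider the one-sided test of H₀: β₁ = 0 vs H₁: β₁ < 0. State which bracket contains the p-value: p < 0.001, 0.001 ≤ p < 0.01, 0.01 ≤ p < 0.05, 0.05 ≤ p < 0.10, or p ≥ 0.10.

0.001 ≤ p < 0.01

t = -1.5697 / 0.6297 = -2.493.
df = n − k − 1 = 221 − 2 − 1 = 218.
One-sided p = P(T_{218} < t) ≈ 0.0067.
So 0.001 ≤ p < 0.01.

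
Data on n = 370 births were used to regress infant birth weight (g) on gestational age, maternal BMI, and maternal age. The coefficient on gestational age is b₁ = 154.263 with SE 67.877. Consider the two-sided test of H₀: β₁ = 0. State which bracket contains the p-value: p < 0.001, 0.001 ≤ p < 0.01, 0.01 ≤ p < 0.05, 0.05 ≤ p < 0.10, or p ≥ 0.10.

0.01 ≤ p < 0.05

t = 154.263 / 67.877 = 2.273.
df = n − k − 1 = 370 − 3 − 1 = 366.
Two-sided p = 2·P(T_{366} > |t|) ≈ 0.0236.
So 0.01 ≤ p < 0.05.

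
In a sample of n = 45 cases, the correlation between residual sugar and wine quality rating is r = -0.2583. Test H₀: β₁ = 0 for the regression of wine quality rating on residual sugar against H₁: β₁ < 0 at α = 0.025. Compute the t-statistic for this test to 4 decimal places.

t = r·√(n − 2)/√(1 − r²) = -0.2583·√43/√0.933281 = -1.7533.
df = n − 2 = 43.
One-sided p ≈ 0.0433, which is ≥ 0.025, so fail to reject H₀.
The data do not give significant evidence of a linear association between residual sugar and wine quality rating.

t = -1.7533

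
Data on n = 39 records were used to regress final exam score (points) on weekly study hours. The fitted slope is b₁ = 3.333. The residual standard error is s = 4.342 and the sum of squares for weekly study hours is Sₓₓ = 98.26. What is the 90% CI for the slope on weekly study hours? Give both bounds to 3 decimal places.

SE(b₁) = s/√Sₓₓ = 4.342/√98.26 = 0.438028.
df = n − 2 = 37.
t* = t_{0.05, 37} = 1.687094.
Margin = t* × SE = 1.687094 × 0.438028 = 0.73899.
CI: 3.333 ± 0.73899 → (2.594, 4.072).
With 90% confidence, each one-unit increase in weekly study hours is associated with a change of between 2.594 and 4.072 points in final exam score.

(2.594, 4.072)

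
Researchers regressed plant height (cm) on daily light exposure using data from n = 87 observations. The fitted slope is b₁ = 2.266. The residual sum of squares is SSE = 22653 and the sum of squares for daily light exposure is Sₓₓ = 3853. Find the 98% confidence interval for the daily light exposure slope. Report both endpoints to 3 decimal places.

MSE = SSE/(n − 2) = 22653/85 = 266.506.
SE(b₁) = √(MSE/Sₓₓ) = √(266.506/3853) = 0.262999.
df = n − 2 = 85.
t* = t_{0.01, 85} = 2.371022.
Margin = t* × SE = 2.371022 × 0.262999 = 0.62358.
CI: 2.266 ± 0.62358 → (1.642, 2.890).
With 98% confidence, each one-unit increase in daily light exposure is associated with a change of between 1.642 and 2.890 cm in plant height.

(1.642, 2.890)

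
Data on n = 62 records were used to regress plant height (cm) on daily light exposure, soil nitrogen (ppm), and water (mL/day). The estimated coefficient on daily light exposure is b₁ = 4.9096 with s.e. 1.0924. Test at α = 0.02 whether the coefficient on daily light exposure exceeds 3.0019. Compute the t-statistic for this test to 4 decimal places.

H₀: β₁ = 3.0019 vs H₁: β₁ > 3.0019.
t = (b₁ − β₁⁰)/SE = (4.9096 − 3.0019) / 1.0924 = 1.7463.
df = n − k − 1 = 62 − 3 − 1 = 58.
One-sided p ≈ 0.0430, which is ≥ 0.02, so fail to reject H₀.
The data do not give significant evidence that the true slope on daily light exposure exceeds 3.0019 cm per unit, holding the other predictors fixed.

t = 1.7463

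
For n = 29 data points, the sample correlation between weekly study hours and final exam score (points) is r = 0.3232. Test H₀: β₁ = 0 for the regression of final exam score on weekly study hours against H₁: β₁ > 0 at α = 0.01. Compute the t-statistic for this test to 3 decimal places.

t = r·√(n − 2)/√(1 − r²) = 0.3232·√27/√0.895542 = 1.775.
df = n − 2 = 27.
One-sided p ≈ 0.0436, which is ≥ 0.01, so fail to reject H₀.
The data do not give significant evidence of a linear association between weekly study hours and final exam score.

t = 1.775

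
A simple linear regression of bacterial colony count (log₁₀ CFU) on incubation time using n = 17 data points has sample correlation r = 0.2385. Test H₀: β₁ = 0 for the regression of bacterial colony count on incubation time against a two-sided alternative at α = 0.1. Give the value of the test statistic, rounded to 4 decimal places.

t = 0.9512

t = r·√(n − 2)/√(1 − r²) = 0.2385·√15/√0.943118 = 0.9512.
df = n − 2 = 15.
Two-sided p ≈ 0.3566, which is ≥ 0.1, so fail to reject H₀.
The data do not give significant evidence of a linear association between incubation time and bacterial colony count.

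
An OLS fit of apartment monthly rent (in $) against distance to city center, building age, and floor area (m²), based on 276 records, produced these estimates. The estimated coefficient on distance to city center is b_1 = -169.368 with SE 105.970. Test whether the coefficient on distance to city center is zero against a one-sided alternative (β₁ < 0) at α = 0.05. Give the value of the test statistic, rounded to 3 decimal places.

H₀: β₁ = 0 vs H₁: β₁ < 0.
t = (b_1 − β₁⁰)/SE = -169.368 / 105.970 = -1.598.
df = n − k − 1 = 276 − 3 − 1 = 272.
One-sided p ≈ 0.0556, which is ≥ 0.05, so fail to reject H₀.
The data do not give significant evidence that the true slope on distance to city center is negative, holding the other predictors fixed.

t = -1.598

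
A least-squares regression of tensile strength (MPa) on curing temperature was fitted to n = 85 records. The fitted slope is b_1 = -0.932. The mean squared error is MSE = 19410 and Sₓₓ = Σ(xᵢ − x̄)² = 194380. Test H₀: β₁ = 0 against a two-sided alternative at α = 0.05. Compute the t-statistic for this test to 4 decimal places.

SE(b_1) = √(MSE/Sₓₓ) = √(19410/194380) = 0.316.
t = -0.932 / 0.316 = -2.9494.
df = n − 2 = 83.
Two-sided p ≈ 0.0041, which is < 0.05, so reject H₀.
There is evidence that curing temperature is associated with tensile strength.

t = -2.9494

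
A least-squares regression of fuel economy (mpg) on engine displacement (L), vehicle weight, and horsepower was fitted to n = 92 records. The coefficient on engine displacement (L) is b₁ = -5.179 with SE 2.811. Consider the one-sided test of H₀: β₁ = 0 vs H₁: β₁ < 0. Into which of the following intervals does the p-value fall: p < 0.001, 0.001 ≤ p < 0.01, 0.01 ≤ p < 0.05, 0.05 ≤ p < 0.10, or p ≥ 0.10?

t = -5.179 / 2.811 = -1.842.
df = n − k − 1 = 92 − 3 − 1 = 88.
One-sided p = P(T_{88} < t) ≈ 0.0344.
So 0.01 ≤ p < 0.05.

0.01 ≤ p < 0.05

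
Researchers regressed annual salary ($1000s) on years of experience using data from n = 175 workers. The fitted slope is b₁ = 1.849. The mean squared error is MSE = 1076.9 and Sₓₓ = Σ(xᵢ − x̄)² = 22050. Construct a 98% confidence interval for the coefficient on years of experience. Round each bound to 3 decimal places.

SE(b₁) = √(MSE/Sₓₓ) = √(1076.9/22050) = 0.220995.
df = n − 2 = 173.
t* = t_{0.01, 173} = 2.348096.
Margin = t* × SE = 2.348096 × 0.220995 = 0.51892.
CI: 1.849 ± 0.51892 → (1.330, 2.368).
With 98% confidence, each one-unit increase in years of experience is associated with a change of between 1.330 and 2.368 $1000s in annual salary.

(1.330, 2.368)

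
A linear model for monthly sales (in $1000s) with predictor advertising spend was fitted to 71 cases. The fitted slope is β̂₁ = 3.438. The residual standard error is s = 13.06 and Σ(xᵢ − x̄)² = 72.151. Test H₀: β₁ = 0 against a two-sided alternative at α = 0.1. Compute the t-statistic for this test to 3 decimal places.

t = 2.236

SE(β̂₁) = s/√Sₓₓ = 13.06/√72.151 = 1.53752.
t = 3.438 / 1.53752 = 2.236.
df = n − 2 = 69.
Two-sided p ≈ 0.0286, which is < 0.1, so reject H₀.
There is evidence that advertising spend is associated with monthly sales.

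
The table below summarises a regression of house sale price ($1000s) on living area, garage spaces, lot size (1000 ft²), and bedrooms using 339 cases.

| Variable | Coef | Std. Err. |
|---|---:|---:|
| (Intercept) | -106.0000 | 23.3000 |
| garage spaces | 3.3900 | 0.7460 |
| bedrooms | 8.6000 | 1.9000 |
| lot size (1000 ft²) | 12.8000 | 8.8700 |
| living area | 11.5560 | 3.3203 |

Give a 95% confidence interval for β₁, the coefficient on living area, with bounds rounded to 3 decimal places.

(5.025, 18.087)

Read off: b = 11.5560, SE = 3.3203 for living area.
df = n − k − 1 = 339 − 4 − 1 = 334.
t* = t_{0.025, 334} = 1.967092.
Margin = t* × SE = 1.967092 × 3.3203 = 6.53134.
CI: 11.5560 ± 6.53134 → (5.025, 18.087).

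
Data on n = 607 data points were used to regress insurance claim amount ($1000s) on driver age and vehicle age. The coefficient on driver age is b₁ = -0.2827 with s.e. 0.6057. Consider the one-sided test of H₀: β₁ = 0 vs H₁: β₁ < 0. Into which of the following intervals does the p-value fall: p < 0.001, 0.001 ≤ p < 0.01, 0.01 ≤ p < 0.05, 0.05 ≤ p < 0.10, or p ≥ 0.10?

t = -0.2827 / 0.6057 = -0.467.
df = n − k − 1 = 607 − 2 − 1 = 604.
One-sided p = P(T_{604} < t) ≈ 0.3204.
So p ≥ 0.10.

p ≥ 0.10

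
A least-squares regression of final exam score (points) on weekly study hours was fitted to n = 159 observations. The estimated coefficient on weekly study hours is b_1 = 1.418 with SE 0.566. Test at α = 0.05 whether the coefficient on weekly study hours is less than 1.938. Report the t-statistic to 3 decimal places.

H₀: β₁ = 1.938 vs H₁: β₁ < 1.938.
t = (b_1 − β₁⁰)/SE = (1.418 − 1.938) / 0.566 = -0.919.
df = n − 2 = 159 − 2 = 157.
One-sided p ≈ 0.1798, which is ≥ 0.05, so fail to reject H₀.
The data do not give significant evidence that the true slope on weekly study hours is below 1.938 points per unit.

t = -0.919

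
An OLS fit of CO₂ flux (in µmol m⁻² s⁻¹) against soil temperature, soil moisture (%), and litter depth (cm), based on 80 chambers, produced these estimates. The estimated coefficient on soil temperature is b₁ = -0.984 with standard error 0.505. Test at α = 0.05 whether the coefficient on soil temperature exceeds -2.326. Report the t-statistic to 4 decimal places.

t = 2.6574

H₀: β₁ = -2.326 vs H₁: β₁ > -2.326.
t = (b₁ − β₁⁰)/SE = (-0.984 − (-2.326)) / 0.505 = 2.6574.
df = n − k − 1 = 80 − 3 − 1 = 76.
One-sided p ≈ 0.0048, which is < 0.05, so reject H₀.
There is evidence that the true slope on soil temperature exceeds -2.326 µmol m⁻² s⁻¹ per unit, holding the other predictors fixed.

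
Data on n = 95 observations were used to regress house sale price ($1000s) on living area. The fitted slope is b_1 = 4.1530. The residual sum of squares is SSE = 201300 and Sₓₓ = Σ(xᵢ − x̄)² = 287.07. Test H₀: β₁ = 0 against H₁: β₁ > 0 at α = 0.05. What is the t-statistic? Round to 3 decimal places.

t = 1.512

MSE = SSE/(n − 2) = 201300/93 = 2164.52.
SE(b_1) = √(MSE/Sₓₓ) = √(2164.52/287.07) = 2.74591.
t = 4.1530 / 2.74591 = 1.512.
df = n − 2 = 93.
One-sided p ≈ 0.0669, which is ≥ 0.05, so fail to reject H₀.
The data do not give significant evidence that the true slope on living area is positive.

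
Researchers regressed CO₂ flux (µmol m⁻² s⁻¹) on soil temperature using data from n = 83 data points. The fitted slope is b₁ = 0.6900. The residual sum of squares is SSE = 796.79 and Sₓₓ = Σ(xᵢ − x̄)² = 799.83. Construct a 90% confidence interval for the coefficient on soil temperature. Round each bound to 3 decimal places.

(0.505, 0.875)

MSE = SSE/(n − 2) = 796.79/81 = 9.83691.
SE(b₁) = √(MSE/Sₓₓ) = √(9.83691/799.83) = 0.1109.
df = n − 2 = 81.
t* = t_{0.05, 81} = 1.663884.
Margin = t* × SE = 1.663884 × 0.1109 = 0.18452.
CI: 0.6900 ± 0.18452 → (0.505, 0.875).
With 90% confidence, each one-unit increase in soil temperature is associated with a change of between 0.505 and 0.875 µmol m⁻² s⁻¹ in CO₂ flux.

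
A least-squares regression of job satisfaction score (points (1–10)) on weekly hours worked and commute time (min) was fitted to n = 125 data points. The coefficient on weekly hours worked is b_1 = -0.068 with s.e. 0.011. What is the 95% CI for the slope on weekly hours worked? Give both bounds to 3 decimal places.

(-0.090, -0.046)

df = n − k − 1 = 125 − 2 − 1 = 122.
t* = t_{0.025, 122} = 1.9796.
Margin = t* × SE = 1.9796 × 0.011 = 0.02178.
CI: -0.068 ± 0.02178 → (-0.090, -0.046).
With 95% confidence, each one-unit increase in weekly hours worked is associated with a change of between -0.090 and -0.046 points (1–10) in job satisfaction score, holding the other predictors fixed.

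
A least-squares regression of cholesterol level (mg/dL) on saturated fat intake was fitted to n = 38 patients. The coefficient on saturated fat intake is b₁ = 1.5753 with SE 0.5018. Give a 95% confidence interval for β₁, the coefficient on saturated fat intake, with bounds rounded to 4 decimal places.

df = n − 2 = 38 − 2 = 36.
t* = t_{0.025, 36} = 2.028094.
Margin = t* × SE = 2.028094 × 0.5018 = 1.017698.
CI: 1.5753 ± 1.017698 → (0.5576, 2.5930).
With 95% confidence, each one-unit increase in saturated fat intake is associated with a change of between 0.5576 and 2.5930 mg/dL in cholesterol level.

(0.5576, 2.5930)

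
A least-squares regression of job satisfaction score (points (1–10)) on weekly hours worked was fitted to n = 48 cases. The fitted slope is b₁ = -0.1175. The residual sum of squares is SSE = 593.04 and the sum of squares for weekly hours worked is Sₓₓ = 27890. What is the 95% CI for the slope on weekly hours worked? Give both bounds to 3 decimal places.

MSE = SSE/(n − 2) = 593.04/46 = 12.8922.
SE(b₁) = √(MSE/Sₓₓ) = √(12.8922/27890) = 0.0215.
df = n − 2 = 46.
t* = t_{0.025, 46} = 2.012896.
Margin = t* × SE = 2.012896 × 0.0215 = 0.04328.
CI: -0.1175 ± 0.04328 → (-0.161, -0.074).
With 95% confidence, each one-unit increase in weekly hours worked is associated with a change of between -0.161 and -0.074 points (1–10) in job satisfaction score.

(-0.161, -0.074)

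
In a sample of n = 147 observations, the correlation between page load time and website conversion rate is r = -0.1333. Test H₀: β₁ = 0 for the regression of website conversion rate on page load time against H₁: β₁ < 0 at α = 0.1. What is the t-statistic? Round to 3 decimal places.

t = r·√(n − 2)/√(1 − r²) = -0.1333·√145/√0.982231 = -1.620.
df = n − 2 = 145.
One-sided p ≈ 0.0537, which is < 0.1, so reject H₀.
There is evidence of a linear association between page load time and website conversion rate.

t = -1.620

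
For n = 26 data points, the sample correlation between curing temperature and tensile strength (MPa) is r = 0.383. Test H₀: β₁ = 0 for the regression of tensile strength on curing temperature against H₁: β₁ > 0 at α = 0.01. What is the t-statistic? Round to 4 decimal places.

t = r·√(n − 2)/√(1 − r²) = 0.383·√24/√0.853311 = 2.0312.
df = n − 2 = 24.
One-sided p ≈ 0.0267, which is ≥ 0.01, so fail to reject H₀.
The data do not give significant evidence of a linear association between curing temperature and tensile strength.

t = 2.0312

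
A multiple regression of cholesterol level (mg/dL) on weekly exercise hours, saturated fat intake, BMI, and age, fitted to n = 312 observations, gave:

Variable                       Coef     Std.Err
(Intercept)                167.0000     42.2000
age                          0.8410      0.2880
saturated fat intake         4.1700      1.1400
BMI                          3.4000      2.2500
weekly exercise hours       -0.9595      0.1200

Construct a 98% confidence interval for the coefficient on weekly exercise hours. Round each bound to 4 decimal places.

Read off: b = -0.9595, SE = 0.1200 for weekly exercise hours.
df = n − k − 1 = 312 − 4 − 1 = 307.
t* = t_{0.01, 307} = 2.338556.
Margin = t* × SE = 2.338556 × 0.1200 = 0.280627.
CI: -0.9595 ± 0.280627 → (-1.2401, -0.6789).

(-1.2401, -0.6789)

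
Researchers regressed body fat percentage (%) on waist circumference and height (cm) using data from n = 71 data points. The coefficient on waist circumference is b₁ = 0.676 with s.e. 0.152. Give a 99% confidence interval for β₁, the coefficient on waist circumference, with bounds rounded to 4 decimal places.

df = n − k − 1 = 71 − 2 − 1 = 68.
t* = t_{0.005, 68} = 2.650081.
Margin = t* × SE = 2.650081 × 0.152 = 0.402812.
CI: 0.676 ± 0.402812 → (0.2732, 1.0788).
With 99% confidence, each one-unit increase in waist circumference is associated with a change of between 0.2732 and 1.0788 % in body fat percentage, holding the other predictors fixed.

(0.2732, 1.0788)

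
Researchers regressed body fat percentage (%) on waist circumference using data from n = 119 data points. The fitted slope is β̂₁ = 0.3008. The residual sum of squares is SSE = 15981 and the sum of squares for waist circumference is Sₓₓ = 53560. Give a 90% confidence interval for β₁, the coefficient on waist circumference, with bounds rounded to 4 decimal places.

MSE = SSE/(n − 2) = 15981/117 = 136.59.
SE(β̂₁) = √(MSE/Sₓₓ) = √(136.59/53560) = 0.0504997.
df = n − 2 = 117.
t* = t_{0.05, 117} = 1.657982.
Margin = t* × SE = 1.657982 × 0.0504997 = 0.083728.
CI: 0.3008 ± 0.083728 → (0.2171, 0.3845).
With 90% confidence, each one-unit increase in waist circumference is associated with a change of between 0.2171 and 0.3845 % in body fat percentage.

(0.2171, 0.3845)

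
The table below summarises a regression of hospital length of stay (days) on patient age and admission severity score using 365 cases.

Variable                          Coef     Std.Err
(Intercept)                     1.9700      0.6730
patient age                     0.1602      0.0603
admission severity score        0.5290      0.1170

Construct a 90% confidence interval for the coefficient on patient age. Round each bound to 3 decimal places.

(0.061, 0.260)

Read off: b = 0.1602, SE = 0.0603 for patient age.
df = n − k − 1 = 365 − 2 − 1 = 362.
t* = t_{0.05, 362} = 1.649074.
Margin = t* × SE = 1.649074 × 0.0603 = 0.09944.
CI: 0.1602 ± 0.09944 → (0.061, 0.260).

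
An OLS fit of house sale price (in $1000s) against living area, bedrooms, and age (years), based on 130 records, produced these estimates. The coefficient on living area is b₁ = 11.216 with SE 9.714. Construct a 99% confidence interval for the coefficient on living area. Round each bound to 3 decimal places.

df = n − k − 1 = 130 − 3 − 1 = 126.
t* = t_{0.005, 126} = 2.615412.
Margin = t* × SE = 2.615412 × 9.714 = 25.40611.
CI: 11.216 ± 25.40611 → (-14.190, 36.622).
With 99% confidence, each one-unit increase in living area is associated with a change of between -14.190 and 36.622 $1000s in house sale price, holding the other predictors fixed.

(-14.190, 36.622)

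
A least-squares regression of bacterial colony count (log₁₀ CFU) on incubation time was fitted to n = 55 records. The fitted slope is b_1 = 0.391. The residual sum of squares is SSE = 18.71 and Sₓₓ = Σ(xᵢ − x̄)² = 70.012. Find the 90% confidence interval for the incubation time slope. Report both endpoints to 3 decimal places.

MSE = SSE/(n − 2) = 18.71/53 = 0.353019.
SE(b_1) = √(MSE/Sₓₓ) = √(0.353019/70.012) = 0.0710089.
df = n − 2 = 53.
t* = t_{0.05, 53} = 1.674116.
Margin = t* × SE = 1.674116 × 0.0710089 = 0.11888.
CI: 0.391 ± 0.11888 → (0.272, 0.510).
With 90% confidence, each one-unit increase in incubation time is associated with a change of between 0.272 and 0.510 log₁₀ CFU in bacterial colony count.

(0.272, 0.510)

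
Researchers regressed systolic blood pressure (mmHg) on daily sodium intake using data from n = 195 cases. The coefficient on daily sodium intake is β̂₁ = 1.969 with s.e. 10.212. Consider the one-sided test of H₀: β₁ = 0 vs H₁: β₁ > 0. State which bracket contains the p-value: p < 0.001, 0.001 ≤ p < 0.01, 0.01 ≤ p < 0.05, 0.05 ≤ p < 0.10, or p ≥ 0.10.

t = 1.969 / 10.212 = 0.193.
df = n − 2 = 195 − 2 = 193.
One-sided p = P(T_{193} > t) ≈ 0.4237.
So p ≥ 0.10.

p ≥ 0.10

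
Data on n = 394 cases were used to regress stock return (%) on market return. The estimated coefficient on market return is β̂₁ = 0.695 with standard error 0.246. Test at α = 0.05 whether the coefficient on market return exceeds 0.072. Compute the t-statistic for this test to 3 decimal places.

H₀: β₁ = 0.072 vs H₁: β₁ > 0.072.
t = (β̂₁ − β₁⁰)/SE = (0.695 − 0.072) / 0.246 = 2.533.
df = n − 2 = 394 − 2 = 392.
One-sided p ≈ 0.0059, which is < 0.05, so reject H₀.
There is evidence that the true slope on market return exceeds 0.072 % per unit.

t = 2.533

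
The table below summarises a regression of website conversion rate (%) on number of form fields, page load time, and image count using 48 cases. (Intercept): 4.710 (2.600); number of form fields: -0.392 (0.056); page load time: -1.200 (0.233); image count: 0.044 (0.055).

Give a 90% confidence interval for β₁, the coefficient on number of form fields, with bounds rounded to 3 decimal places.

(-0.486, -0.298)

Read off: b = -0.392, SE = 0.056 for number of form fields.
df = n − k − 1 = 48 − 3 − 1 = 44.
t* = t_{0.05, 44} = 1.68023.
Margin = t* × SE = 1.68023 × 0.056 = 0.09409.
CI: -0.392 ± 0.09409 → (-0.486, -0.298).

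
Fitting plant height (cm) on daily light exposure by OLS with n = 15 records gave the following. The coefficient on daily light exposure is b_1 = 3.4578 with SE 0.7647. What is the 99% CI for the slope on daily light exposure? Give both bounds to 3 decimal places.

(1.154, 5.761)

df = n − 2 = 15 − 2 = 13.
t* = t_{0.005, 13} = 3.012276.
Margin = t* × SE = 3.012276 × 0.7647 = 2.30349.
CI: 3.4578 ± 2.30349 → (1.154, 5.761).
With 99% confidence, each one-unit increase in daily light exposure is associated with a change of between 1.154 and 5.761 cm in plant height.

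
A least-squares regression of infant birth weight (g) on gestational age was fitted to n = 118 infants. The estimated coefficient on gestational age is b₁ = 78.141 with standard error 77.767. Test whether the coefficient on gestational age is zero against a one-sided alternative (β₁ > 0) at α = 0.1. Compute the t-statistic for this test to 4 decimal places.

H₀: β₁ = 0 vs H₁: β₁ > 0.
t = (b₁ − β₁⁰)/SE = 78.141 / 77.767 = 1.0048.
df = n − 2 = 118 − 2 = 116.
One-sided p ≈ 0.1585, which is ≥ 0.1, so fail to reject H₀.
The data do not give significant evidence that the true slope on gestational age is positive.

t = 1.0048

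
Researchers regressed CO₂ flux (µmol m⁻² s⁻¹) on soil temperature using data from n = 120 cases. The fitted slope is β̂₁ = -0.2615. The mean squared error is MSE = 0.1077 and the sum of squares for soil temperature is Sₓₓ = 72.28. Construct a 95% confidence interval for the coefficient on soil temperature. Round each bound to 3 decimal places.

(-0.338, -0.185)

SE(β̂₁) = √(MSE/Sₓₓ) = √(0.1077/72.28) = 0.038601.
df = n − 2 = 118.
t* = t_{0.025, 118} = 1.980272.
Margin = t* × SE = 1.980272 × 0.038601 = 0.07644.
CI: -0.2615 ± 0.07644 → (-0.338, -0.185).
With 95% confidence, each one-unit increase in soil temperature is associated with a change of between -0.338 and -0.185 µmol m⁻² s⁻¹ in CO₂ flux.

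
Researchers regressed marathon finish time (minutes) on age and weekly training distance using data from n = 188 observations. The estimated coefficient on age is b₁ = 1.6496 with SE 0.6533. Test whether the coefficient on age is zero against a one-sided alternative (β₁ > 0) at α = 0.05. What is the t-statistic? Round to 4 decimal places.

t = 2.5250

H₀: β₁ = 0 vs H₁: β₁ > 0.
t = (b₁ − β₁⁰)/SE = 1.6496 / 0.6533 = 2.5250.
df = n − k − 1 = 188 − 2 − 1 = 185.
One-sided p ≈ 0.0062, which is < 0.05, so reject H₀.
There is evidence that the true slope on age is positive, holding the other predictors fixed.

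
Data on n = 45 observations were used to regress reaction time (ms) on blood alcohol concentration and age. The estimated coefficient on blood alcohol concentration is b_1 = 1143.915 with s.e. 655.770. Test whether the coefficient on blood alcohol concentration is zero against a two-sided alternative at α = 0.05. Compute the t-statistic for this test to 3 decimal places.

H₀: β₁ = 0 vs H₁: β₁ ≠ 0.
t = (b_1 − β₁⁰)/SE = 1143.915 / 655.770 = 1.744.
df = n − k − 1 = 45 − 2 − 1 = 42.
Two-sided p ≈ 0.0884, which is ≥ 0.05, so fail to reject H₀.
The data do not give significant evidence of an association between blood alcohol concentration and reaction time, after adjusting for the other predictors.

t = 1.744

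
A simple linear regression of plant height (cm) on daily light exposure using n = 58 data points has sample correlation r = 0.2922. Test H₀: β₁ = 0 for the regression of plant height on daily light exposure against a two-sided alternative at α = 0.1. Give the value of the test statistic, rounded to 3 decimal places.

t = 2.286

t = r·√(n − 2)/√(1 − r²) = 0.2922·√56/√0.914619 = 2.286.
df = n − 2 = 56.
Two-sided p ≈ 0.0260, which is < 0.1, so reject H₀.
There is evidence of a linear association between daily light exposure and plant height.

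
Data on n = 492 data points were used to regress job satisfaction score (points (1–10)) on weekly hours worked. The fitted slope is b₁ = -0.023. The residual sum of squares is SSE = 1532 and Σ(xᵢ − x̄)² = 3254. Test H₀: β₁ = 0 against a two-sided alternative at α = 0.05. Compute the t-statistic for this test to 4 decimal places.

MSE = SSE/(n − 2) = 1532/490 = 3.12653.
SE(b₁) = √(MSE/Sₓₓ) = √(3.12653/3254) = 0.0309972.
t = -0.023 / 0.0309972 = -0.7420.
df = n − 2 = 490.
Two-sided p ≈ 0.4584, which is ≥ 0.05, so fail to reject H₀.
The data do not give significant evidence of an association between weekly hours worked and job satisfaction score.

t = -0.7420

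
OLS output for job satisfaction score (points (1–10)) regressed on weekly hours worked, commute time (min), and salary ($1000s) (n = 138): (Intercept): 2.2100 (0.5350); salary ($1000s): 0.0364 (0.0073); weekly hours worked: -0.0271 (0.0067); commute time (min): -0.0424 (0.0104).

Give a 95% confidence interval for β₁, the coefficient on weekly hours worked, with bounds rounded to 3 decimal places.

Read off: b = -0.0271, SE = 0.0067 for weekly hours worked.
df = n − k − 1 = 138 − 3 − 1 = 134.
t* = t_{0.025, 134} = 1.977826.
Margin = t* × SE = 1.977826 × 0.0067 = 0.01325.
CI: -0.0271 ± 0.01325 → (-0.040, -0.014).

(-0.040, -0.014)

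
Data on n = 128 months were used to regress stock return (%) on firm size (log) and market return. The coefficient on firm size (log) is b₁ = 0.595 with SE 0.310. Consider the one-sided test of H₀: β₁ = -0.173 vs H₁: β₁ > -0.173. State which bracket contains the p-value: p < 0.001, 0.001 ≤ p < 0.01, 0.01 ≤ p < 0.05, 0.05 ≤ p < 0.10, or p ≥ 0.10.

0.001 ≤ p < 0.01

t = (0.595 − (-0.173)) / 0.310 = 2.477.
df = n − k − 1 = 128 − 2 − 1 = 125.
One-sided p = P(T_{125} > t) ≈ 0.0073.
So 0.001 ≤ p < 0.01.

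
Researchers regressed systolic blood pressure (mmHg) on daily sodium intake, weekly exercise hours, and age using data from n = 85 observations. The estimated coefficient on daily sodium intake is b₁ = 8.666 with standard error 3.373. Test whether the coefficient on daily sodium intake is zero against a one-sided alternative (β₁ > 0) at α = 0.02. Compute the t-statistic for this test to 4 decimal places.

H₀: β₁ = 0 vs H₁: β₁ > 0.
t = (b₁ − β₁⁰)/SE = 8.666 / 3.373 = 2.5692.
df = n − k − 1 = 85 − 3 − 1 = 81.
One-sided p ≈ 0.0060, which is < 0.02, so reject H₀.
There is evidence that the true slope on daily sodium intake is positive, holding the other predictors fixed.

t = 2.5692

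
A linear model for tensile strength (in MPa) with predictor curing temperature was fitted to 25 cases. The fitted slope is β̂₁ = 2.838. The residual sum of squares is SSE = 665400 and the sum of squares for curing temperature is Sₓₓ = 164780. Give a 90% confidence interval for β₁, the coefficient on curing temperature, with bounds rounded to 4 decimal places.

MSE = SSE/(n − 2) = 665400/23 = 28930.4.
SE(β̂₁) = √(MSE/Sₓₓ) = √(28930.4/164780) = 0.419011.
df = n − 2 = 23.
t* = t_{0.05, 23} = 1.713872.
Margin = t* × SE = 1.713872 × 0.419011 = 0.718131.
CI: 2.838 ± 0.718131 → (2.1199, 3.5561).
With 90% confidence, each one-unit increase in curing temperature is associated with a change of between 2.1199 and 3.5561 MPa in tensile strength.

(2.1199, 3.5561)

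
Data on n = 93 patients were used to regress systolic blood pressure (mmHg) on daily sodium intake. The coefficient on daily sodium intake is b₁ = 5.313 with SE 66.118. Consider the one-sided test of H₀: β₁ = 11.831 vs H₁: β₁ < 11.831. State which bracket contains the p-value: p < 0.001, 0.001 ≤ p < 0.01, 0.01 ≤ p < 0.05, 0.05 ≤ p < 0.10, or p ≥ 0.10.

p ≥ 0.10

t = (5.313 − 11.831) / 66.118 = -0.099.
df = n − 2 = 93 − 2 = 91.
One-sided p = P(T_{91} < t) ≈ 0.4608.
So p ≥ 0.10.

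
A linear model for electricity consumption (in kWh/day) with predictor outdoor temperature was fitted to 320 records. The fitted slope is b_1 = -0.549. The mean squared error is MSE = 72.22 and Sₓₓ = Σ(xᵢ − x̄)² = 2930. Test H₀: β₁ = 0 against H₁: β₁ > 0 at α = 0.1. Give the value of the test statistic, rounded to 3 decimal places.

SE(b_1) = √(MSE/Sₓₓ) = √(72.22/2930) = 0.156998.
t = -0.549 / 0.156998 = -3.497.
df = n − 2 = 318.
One-sided p ≈ 0.9997, which is ≥ 0.1, so fail to reject H₀.
The data do not give significant evidence that the true slope on outdoor temperature is positive.

t = -3.497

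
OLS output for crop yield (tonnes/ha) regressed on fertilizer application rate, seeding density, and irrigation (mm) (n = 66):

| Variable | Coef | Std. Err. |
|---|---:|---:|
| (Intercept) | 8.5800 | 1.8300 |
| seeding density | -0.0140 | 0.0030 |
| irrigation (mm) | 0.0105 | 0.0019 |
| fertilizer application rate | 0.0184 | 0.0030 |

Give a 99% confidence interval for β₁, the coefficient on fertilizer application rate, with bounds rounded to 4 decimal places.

Read off: b = 0.0184, SE = 0.0030 for fertilizer application rate.
df = n − k − 1 = 66 − 3 − 1 = 62.
t* = t_{0.005, 62} = 2.657479.
Margin = t* × SE = 2.657479 × 0.0030 = 0.007972.
CI: 0.0184 ± 0.007972 → (0.0104, 0.0264).

(0.0104, 0.0264)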